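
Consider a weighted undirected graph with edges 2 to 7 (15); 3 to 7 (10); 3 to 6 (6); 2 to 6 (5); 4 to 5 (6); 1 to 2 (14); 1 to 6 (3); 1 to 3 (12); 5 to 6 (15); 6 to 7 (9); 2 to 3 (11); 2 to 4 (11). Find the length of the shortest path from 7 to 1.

12

Comparing a few candidate routes:
7 - 3 - 1: 10 + 12 = 22
7 - 3 - 6 - 1: 10 + 6 + 3 = 19
7 - 2 - 6 - 1: 15 + 5 + 3 = 23
7 - 6 - 1: 9 + 3 = 12
Shortest: 12.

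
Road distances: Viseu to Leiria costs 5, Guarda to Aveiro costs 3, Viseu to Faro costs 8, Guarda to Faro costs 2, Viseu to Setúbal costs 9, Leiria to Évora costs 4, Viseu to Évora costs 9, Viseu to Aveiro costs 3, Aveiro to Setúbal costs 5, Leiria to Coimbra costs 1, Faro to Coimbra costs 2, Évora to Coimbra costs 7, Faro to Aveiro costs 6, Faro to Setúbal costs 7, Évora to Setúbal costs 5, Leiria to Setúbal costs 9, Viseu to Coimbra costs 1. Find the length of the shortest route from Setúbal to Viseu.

A few of the Setúbal→Viseu routes:
Setúbal -> Viseu: 9
Setúbal -> Aveiro -> Viseu: 5 + 3 = 8
Setúbal -> Faro -> Coimbra -> Viseu: 7 + 2 + 1 = 10
The minimum is 8.

8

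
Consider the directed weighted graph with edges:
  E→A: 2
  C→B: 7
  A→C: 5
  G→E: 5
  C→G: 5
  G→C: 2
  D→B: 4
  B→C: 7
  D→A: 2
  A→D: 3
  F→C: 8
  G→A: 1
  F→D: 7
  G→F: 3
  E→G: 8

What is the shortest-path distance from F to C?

8

Routes from F to C:
F→D→B→C: 7 + 4 + 7 = 18
F→D→A→C: 7 + 2 + 5 = 14
F→C: 8
Best route has total 8.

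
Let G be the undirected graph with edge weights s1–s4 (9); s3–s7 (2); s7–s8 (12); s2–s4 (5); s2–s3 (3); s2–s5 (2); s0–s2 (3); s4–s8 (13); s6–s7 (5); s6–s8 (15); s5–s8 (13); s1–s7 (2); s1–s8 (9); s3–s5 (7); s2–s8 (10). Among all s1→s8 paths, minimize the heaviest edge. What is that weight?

Comparing a few candidate routes:
s1-s4-s2-s5-s3-s7-s8: max(9, 5, 2, 7, 2, 12) = 12
s1-s7-s3-s5-s2-s8: max(2, 2, 7, 2, 10) = 10
s1-s8: max(9) = 9
s1-s7-s3-s2-s8: max(2, 2, 3, 10) = 10
s1-s4-s2-s8: max(9, 5, 10) = 10
The minimum achievable maximum is 9.

9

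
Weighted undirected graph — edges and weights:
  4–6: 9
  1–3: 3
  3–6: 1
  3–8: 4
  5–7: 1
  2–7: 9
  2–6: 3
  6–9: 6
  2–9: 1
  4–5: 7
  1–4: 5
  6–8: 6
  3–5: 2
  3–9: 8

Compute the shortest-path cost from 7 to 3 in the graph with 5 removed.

13

A few of the 7→3 routes:
7 - 2 - 9 - 3: 9 + 1 + 8 = 18
7 - 2 - 9 - 6 - 3: 9 + 1 + 6 + 1 = 17
7 - 2 - 6 - 3: 9 + 3 + 1 = 13
7 - 2 - 6 - 8 - 3: 9 + 3 + 6 + 4 = 22
7 - 2 - 6 - 9 - 3: 9 + 3 + 6 + 8 = 26
Best route has total 13.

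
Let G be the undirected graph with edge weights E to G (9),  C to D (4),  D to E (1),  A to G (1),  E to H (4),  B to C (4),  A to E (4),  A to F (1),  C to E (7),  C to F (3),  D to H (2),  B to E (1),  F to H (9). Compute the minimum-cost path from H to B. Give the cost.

4

Some routes from H to B:
H → D → C → B: 2 + 4 + 4 = 10
H → E → B: 4 + 1 = 5
H → D → E → B: 2 + 1 + 1 = 4
H → E → D → C → B: 4 + 1 + 4 + 4 = 13
Shortest: 4.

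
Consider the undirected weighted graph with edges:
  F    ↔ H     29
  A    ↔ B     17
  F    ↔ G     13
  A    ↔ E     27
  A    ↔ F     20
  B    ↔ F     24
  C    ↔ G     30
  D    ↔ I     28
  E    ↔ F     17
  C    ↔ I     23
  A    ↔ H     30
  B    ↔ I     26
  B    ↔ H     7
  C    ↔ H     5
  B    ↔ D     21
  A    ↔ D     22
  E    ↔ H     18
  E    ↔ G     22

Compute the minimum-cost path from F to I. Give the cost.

Checking several routes:
F → H → B → I: 29 + 7 + 26 = 62
F → B → I: 24 + 26 = 50
F → B → H → C → I: 24 + 7 + 5 + 23 = 59
F → H → C → I: 29 + 5 + 23 = 57
The minimum is 50.

50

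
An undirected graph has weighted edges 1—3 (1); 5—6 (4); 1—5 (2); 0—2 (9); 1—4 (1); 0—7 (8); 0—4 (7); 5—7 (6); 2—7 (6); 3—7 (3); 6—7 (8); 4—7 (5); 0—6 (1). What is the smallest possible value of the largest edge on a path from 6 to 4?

4

Some routes from 6 to 4:
6→5→1→3→7→4: max(4, 2, 1, 3, 5) = 5
6→5→1→4: max(4, 2, 1) = 4
6→5→7→4: max(4, 6, 5) = 6
6→5→7→3→1→4: max(4, 6, 3, 1, 1) = 6
Best route has worst link 4.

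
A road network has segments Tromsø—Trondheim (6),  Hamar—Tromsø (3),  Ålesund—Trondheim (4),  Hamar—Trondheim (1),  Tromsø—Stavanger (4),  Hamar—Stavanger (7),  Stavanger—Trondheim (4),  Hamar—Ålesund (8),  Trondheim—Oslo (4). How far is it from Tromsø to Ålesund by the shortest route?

Checking several routes:
Tromsø→Trondheim→Hamar→Ålesund: 6 + 1 + 8 = 15
Tromsø→Hamar→Trondheim→Ålesund: 3 + 1 + 4 = 8
Tromsø→Stavanger→Trondheim→Ålesund: 4 + 4 + 4 = 12
Tromsø→Hamar→Ålesund: 3 + 8 = 11
Tromsø→Trondheim→Ålesund: 6 + 4 = 10
The minimum is 8.

8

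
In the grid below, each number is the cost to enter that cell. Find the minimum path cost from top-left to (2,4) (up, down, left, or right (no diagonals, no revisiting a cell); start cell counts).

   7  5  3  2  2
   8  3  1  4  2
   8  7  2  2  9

One optimal route is [0,0] [0,1] [0,2] [1,2] [2,2] [2,3] [2,4].
Its cost is 7 + 5 + 3 + 1 + 2 + 2 + 9 = 29.

29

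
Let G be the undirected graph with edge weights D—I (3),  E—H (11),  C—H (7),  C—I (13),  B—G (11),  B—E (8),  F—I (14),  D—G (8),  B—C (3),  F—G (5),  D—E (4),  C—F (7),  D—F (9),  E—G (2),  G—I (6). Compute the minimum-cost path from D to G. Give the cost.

6

A few of the D→G routes:
D -> I -> G: 3 + 6 = 9
D -> E -> B -> G: 4 + 8 + 11 = 23
D -> G: 8
D -> I -> F -> G: 3 + 14 + 5 = 22
D -> E -> G: 4 + 2 = 6
D -> F -> G: 9 + 5 = 14
Shortest: 6.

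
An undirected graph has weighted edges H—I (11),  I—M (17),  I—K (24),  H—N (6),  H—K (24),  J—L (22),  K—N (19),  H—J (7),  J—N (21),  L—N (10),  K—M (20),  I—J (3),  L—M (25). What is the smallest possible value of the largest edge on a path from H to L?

Comparing a few candidate routes:
H → I → J → L: max(11, 3, 22) = 22
H → N → L: max(6, 10) = 10
H → I → M → K → N → L: max(11, 17, 20, 19, 10) = 20
H → I → J → N → L: max(11, 3, 21, 10) = 21
H → J → N → L: max(7, 21, 10) = 21
H → J → I → M → K → N → L: max(7, 3, 17, 20, 19, 10) = 20
The minimum achievable maximum is 10.

10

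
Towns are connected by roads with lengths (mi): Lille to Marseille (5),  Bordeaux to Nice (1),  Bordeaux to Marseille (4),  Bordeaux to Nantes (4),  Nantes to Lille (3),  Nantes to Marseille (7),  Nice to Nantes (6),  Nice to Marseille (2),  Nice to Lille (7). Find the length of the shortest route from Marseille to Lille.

Some routes from Marseille to Lille:
Marseille -> Nice -> Nantes -> Lille: 2 + 6 + 3 = 11
Marseille -> Nantes -> Lille: 7 + 3 = 10
Marseille -> Nice -> Lille: 2 + 7 = 9
Marseille -> Bordeaux -> Nantes -> Lille: 4 + 4 + 3 = 11
Marseille -> Nice -> Bordeaux -> Nantes -> Lille: 2 + 1 + 4 + 3 = 10
Marseille -> Lille: 5
Best route has total 5 mi.

5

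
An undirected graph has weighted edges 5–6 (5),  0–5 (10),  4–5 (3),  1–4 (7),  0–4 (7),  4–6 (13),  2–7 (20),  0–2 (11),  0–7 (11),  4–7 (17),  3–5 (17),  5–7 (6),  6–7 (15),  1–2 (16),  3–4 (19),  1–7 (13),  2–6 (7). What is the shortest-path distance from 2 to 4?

15

Checking several routes:
2 → 1 → 4: 16 + 7 = 23
2 → 6 → 5 → 4: 7 + 5 + 3 = 15
2 → 0 → 4: 11 + 7 = 18
2 → 6 → 4: 7 + 13 = 20
The minimum is 15.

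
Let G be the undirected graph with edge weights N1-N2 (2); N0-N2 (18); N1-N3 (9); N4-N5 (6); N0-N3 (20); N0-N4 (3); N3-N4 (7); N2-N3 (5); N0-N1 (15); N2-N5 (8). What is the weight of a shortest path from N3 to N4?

7

Comparing a few candidate routes:
N3 - N0 - N4: 20 + 3 = 23
N3 - N2 - N5 - N4: 5 + 8 + 6 = 19
N3 - N4: 7
Best route has total 7.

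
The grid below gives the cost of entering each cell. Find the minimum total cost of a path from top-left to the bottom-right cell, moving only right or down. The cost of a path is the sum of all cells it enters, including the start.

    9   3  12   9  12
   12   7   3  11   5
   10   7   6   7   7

42

Cheapest: r0c0 -> r0c1 -> r1c1 -> r1c2 -> r2c2 -> r2c3 -> r2c4
  9 + 3 + 7 + 3 + 6 + 7 + 7 = 42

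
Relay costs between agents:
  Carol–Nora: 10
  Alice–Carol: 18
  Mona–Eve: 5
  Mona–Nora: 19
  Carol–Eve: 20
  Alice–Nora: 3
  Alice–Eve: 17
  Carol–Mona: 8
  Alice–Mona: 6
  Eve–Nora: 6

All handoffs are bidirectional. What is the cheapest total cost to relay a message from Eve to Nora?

Comparing a few candidate routes:
Eve → Nora: 6
Eve → Mona → Carol → Nora: 5 + 8 + 10 = 23
Eve → Mona → Alice → Nora: 5 + 6 + 3 = 14
Eve → Alice → Nora: 17 + 3 = 20
The minimum is 6.

6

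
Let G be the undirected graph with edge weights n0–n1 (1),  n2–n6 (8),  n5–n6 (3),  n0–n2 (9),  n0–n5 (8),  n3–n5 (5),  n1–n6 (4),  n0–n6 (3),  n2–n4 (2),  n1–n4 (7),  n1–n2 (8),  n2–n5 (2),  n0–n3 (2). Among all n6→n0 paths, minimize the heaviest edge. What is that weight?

3

Some routes from n6 to n0:
n6 - n0: max(3) = 3
n6 - n5 - n3 - n0: max(3, 5, 2) = 5
n6 - n1 - n4 - n2 - n5 - n3 - n0: max(4, 7, 2, 2, 5, 2) = 7
n6 - n1 - n0: max(4, 1) = 4
Best route has worst link 3.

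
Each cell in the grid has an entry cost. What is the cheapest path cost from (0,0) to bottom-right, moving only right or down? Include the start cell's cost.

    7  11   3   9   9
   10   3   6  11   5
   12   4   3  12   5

One optimal route is (0,0) -> (1,0) -> (1,1) -> (2,1) -> (2,2) -> (2,3) -> (2,4).
Its cost is 7 + 10 + 3 + 4 + 3 + 12 + 5 = 44.
For comparison, the top-then-right route costs 49.

44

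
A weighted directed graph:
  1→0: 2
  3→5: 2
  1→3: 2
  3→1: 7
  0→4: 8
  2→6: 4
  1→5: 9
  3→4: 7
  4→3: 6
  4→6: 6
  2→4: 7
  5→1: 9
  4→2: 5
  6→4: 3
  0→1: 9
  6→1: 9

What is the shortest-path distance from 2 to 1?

13

Some routes from 2 to 1:
2 - 6 - 1: 4 + 9 = 13
2 - 4 - 3 - 1: 7 + 6 + 7 = 20
2 - 6 - 4 - 3 - 1: 4 + 3 + 6 + 7 = 20
Shortest: 13.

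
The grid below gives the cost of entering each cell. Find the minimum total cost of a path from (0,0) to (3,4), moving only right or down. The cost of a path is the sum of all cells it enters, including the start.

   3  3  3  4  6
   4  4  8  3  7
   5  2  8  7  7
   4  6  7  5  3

Path r0c0 → r0c1 → r0c2 → r0c3 → r1c3 → r2c3 → r3c3 → r3c4: 3 + 3 + 3 + 4 + 3 + 7 + 5 + 3 = 31.
(Top row then right column would cost 36.)

31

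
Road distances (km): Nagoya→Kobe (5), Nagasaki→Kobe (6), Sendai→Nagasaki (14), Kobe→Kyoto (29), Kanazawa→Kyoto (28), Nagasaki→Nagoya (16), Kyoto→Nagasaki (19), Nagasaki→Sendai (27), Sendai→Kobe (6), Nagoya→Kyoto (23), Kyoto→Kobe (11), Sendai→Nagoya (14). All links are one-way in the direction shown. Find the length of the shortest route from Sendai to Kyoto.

35

Comparing a few candidate routes:
Sendai-Nagoya-Kyoto: 14 + 23 = 37
Sendai-Nagoya-Kobe-Kyoto: 14 + 5 + 29 = 48
Sendai-Nagasaki-Kobe-Kyoto: 14 + 6 + 29 = 49
Sendai-Kobe-Kyoto: 6 + 29 = 35
The minimum is 35 km.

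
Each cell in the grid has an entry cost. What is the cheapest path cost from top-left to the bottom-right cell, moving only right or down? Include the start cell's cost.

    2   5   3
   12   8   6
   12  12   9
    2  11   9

Path r0c0 -> r0c1 -> r0c2 -> r1c2 -> r2c2 -> r3c2: 2 + 5 + 3 + 6 + 9 + 9 = 34.

34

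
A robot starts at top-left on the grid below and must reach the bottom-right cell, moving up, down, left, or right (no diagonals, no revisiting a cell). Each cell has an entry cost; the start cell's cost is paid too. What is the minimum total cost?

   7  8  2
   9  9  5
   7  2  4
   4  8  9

35

Best path: [0,0] [0,1] [0,2] [1,2] [2,2] [3,2]
Cost: 7 + 8 + 2 + 5 + 4 + 9 = 35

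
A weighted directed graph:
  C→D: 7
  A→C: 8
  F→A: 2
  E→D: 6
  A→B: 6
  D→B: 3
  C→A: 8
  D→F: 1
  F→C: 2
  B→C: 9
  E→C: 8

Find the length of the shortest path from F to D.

Candidate routes:
F - A - C - D: 2 + 8 + 7 = 17
F - A - B - C - D: 2 + 6 + 9 + 7 = 24
F - C - D: 2 + 7 = 9
The minimum is 9.

9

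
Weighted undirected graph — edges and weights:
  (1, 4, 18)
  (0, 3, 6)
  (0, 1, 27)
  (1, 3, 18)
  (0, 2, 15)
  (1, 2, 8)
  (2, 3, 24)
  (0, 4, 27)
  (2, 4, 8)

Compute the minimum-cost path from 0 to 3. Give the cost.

Comparing a few candidate routes:
0-2-1-3: 15 + 8 + 18 = 41
0-2-4-1-3: 15 + 8 + 18 + 18 = 59
0-1-3: 27 + 18 = 45
0-3: 6
0-2-3: 15 + 24 = 39
The minimum is 6.

6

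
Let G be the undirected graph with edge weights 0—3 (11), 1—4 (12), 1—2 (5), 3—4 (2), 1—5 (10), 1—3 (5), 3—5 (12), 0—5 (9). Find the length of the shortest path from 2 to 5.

Candidate routes:
2→1→4→3→5: 5 + 12 + 2 + 12 = 31
2→1→5: 5 + 10 = 15
2→1→3→0→5: 5 + 5 + 11 + 9 = 30
2→1→3→5: 5 + 5 + 12 = 22
2→1→4→3→0→5: 5 + 12 + 2 + 11 + 9 = 39
Shortest: 15.

15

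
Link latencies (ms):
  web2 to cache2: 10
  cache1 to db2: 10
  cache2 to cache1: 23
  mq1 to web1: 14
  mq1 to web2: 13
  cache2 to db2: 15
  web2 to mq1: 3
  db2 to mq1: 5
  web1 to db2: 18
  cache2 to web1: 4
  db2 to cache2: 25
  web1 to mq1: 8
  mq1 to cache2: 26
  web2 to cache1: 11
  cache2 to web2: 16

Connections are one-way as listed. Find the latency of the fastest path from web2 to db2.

Comparing a few candidate routes:
web2→cache1→db2: 11 + 10 = 21
web2→cache2→cache1→db2: 10 + 23 + 10 = 43
web2→cache2→web1→db2: 10 + 4 + 18 = 32
web2→cache2→db2: 10 + 15 = 25
web2→mq1→web1→db2: 3 + 14 + 18 = 35
Shortest: 21 ms.

21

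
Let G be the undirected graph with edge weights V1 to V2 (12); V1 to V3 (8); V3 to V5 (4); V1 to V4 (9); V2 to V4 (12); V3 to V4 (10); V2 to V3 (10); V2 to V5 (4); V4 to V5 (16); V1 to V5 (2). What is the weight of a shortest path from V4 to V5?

Some routes from V4 to V5:
V4 -> V5: 16
V4 -> V1 -> V5: 9 + 2 = 11
V4 -> V3 -> V5: 10 + 4 = 14
Shortest: 11.

11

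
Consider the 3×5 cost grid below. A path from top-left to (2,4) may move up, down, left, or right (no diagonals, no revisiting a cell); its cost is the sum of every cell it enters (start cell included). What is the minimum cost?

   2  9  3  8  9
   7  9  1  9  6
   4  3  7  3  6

Path (0,0) (0,1) (0,2) (1,2) (2,2) (2,3) (2,4): 2 + 9 + 3 + 1 + 7 + 3 + 6 = 31.

31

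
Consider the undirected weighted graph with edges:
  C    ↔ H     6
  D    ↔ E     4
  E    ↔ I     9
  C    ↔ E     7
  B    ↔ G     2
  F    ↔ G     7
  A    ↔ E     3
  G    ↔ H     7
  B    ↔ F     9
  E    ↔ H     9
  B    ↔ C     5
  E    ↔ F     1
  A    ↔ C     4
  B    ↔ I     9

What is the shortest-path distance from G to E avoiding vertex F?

14

Some routes from G to E avoiding F:
G-B-C-E: 2 + 5 + 7 = 14
G-B-C-A-E: 2 + 5 + 4 + 3 = 14
G-H-E: 7 + 9 = 16
Shortest: 14.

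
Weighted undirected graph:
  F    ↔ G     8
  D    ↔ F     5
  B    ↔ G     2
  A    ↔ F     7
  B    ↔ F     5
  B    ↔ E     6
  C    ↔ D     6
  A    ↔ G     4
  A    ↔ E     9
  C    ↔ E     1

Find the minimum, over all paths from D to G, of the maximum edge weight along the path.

5

Checking several routes:
D-F-A-G: max(5, 7, 4) = 7
D-C-E-B-F-A-G: max(6, 1, 6, 5, 7, 4) = 7
D-F-B-G: max(5, 5, 2) = 5
D-C-E-B-G: max(6, 1, 6, 2) = 6
The minimum achievable maximum is 5.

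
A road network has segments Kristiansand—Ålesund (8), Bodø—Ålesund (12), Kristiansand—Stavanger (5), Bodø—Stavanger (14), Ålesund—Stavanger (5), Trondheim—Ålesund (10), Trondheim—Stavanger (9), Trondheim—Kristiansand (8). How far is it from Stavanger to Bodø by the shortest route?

Comparing a few candidate routes:
Stavanger - Ålesund - Bodø: 5 + 12 = 17
Stavanger - Bodø: 14
Stavanger - Kristiansand - Ålesund - Bodø: 5 + 8 + 12 = 25
Stavanger - Trondheim - Ålesund - Bodø: 9 + 10 + 12 = 31
Stavanger - Kristiansand - Trondheim - Ålesund - Bodø: 5 + 8 + 10 + 12 = 35
Best route has total 14.

14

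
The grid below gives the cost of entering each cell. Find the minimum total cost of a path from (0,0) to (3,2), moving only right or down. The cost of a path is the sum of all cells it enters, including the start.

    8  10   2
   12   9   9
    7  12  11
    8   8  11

51

Path [0,0] → [0,1] → [0,2] → [1,2] → [2,2] → [3,2]: 8 + 10 + 2 + 9 + 11 + 11 = 51.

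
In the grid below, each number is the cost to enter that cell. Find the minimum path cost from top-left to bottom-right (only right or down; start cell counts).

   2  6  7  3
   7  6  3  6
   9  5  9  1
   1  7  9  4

Path (0,0)→(0,1)→(1,1)→(1,2)→(1,3)→(2,3)→(3,3): 2 + 6 + 6 + 3 + 6 + 1 + 4 = 28.
For comparison, the top-then-right route costs 29.

28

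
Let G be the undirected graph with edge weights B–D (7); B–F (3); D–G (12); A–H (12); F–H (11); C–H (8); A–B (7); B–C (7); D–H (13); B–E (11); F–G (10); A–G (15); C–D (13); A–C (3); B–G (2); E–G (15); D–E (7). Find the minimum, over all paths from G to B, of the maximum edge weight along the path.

2

A few of the G→B routes:
G → F → H → C → A → B: max(10, 11, 8, 3, 7) = 11
G → F → B: max(10, 3) = 10
G → F → H → A → C → B: max(10, 11, 12, 3, 7) = 12
G → B: max(2) = 2
G → F → H → C → B: max(10, 11, 8, 7) = 11
G → F → H → A → B: max(10, 11, 12, 7) = 12
The minimum achievable maximum is 2.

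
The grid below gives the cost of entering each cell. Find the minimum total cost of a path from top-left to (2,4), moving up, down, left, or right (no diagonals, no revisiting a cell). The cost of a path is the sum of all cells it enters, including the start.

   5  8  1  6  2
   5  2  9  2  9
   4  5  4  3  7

Path [0,0] [1,0] [1,1] [2,1] [2,2] [2,3] [2,4]: 5 + 5 + 2 + 5 + 4 + 3 + 7 = 31.

31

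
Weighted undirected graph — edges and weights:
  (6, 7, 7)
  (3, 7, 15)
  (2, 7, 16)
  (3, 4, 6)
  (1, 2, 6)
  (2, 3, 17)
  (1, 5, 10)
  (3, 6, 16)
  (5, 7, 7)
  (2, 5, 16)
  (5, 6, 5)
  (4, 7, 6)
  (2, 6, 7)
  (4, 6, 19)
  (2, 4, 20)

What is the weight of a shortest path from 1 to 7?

17

A few of the 1→7 routes:
1 → 2 → 6 → 5 → 7: 6 + 7 + 5 + 7 = 25
1 → 2 → 7: 6 + 16 = 22
1 → 2 → 6 → 7: 6 + 7 + 7 = 20
1 → 5 → 7: 10 + 7 = 17
1 → 2 → 5 → 7: 6 + 16 + 7 = 29
1 → 5 → 6 → 7: 10 + 5 + 7 = 22
Shortest: 17.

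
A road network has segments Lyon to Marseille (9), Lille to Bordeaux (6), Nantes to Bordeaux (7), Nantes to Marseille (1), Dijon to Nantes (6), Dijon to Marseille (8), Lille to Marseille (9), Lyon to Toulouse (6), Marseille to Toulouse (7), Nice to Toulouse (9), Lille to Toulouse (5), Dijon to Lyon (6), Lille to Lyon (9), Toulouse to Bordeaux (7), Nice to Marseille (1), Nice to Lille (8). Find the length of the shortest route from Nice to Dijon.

8

Checking several routes:
Nice-Marseille-Nantes-Dijon: 1 + 1 + 6 = 8
Nice-Marseille-Lyon-Dijon: 1 + 9 + 6 = 16
Nice-Marseille-Dijon: 1 + 8 = 9
Nice-Marseille-Toulouse-Lyon-Dijon: 1 + 7 + 6 + 6 = 20
Best route has total 8 mi.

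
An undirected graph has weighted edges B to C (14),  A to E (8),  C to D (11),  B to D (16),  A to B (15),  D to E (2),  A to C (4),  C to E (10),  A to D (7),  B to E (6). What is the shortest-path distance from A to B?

Comparing a few candidate routes:
A - C - E - B: 4 + 10 + 6 = 20
A - D - E - B: 7 + 2 + 6 = 15
A - E - B: 8 + 6 = 14
A - B: 15
A - C - B: 4 + 14 = 18
The minimum is 14.

14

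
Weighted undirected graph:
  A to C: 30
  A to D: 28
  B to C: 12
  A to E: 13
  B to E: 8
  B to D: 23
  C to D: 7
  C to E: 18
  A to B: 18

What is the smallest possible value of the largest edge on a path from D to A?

13

Comparing a few candidate routes:
D→C→B→A: max(7, 12, 18) = 18
D→C→E→B→A: max(7, 18, 8, 18) = 18
D→C→E→A: max(7, 18, 13) = 18
D→C→B→E→A: max(7, 12, 8, 13) = 13
Best route has worst link 13.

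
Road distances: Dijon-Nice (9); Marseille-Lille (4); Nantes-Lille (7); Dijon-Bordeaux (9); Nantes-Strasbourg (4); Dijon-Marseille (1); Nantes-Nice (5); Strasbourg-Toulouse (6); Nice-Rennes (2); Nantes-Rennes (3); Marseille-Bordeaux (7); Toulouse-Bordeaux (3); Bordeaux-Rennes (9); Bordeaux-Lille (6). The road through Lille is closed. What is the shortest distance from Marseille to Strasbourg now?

16

Some routes from Marseille to Strasbourg avoiding Lille:
Marseille-Bordeaux-Toulouse-Strasbourg: 7 + 3 + 6 = 16
Marseille-Dijon-Nice-Rennes-Nantes-Strasbourg: 1 + 9 + 2 + 3 + 4 = 19
Marseille-Dijon-Nice-Nantes-Strasbourg: 1 + 9 + 5 + 4 = 19
Marseille-Bordeaux-Rennes-Nantes-Strasbourg: 7 + 9 + 3 + 4 = 23
Marseille-Dijon-Bordeaux-Toulouse-Strasbourg: 1 + 9 + 3 + 6 = 19
Shortest: 16.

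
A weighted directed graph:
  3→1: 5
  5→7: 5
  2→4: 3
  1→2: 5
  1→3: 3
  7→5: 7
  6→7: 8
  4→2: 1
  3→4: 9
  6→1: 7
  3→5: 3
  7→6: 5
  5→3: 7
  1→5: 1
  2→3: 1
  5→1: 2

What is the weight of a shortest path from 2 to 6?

14

Paths from 2 to 6:
2 - 3 - 1 - 5 - 7 - 6: 1 + 5 + 1 + 5 + 5 = 17
2 - 3 - 5 - 7 - 6: 1 + 3 + 5 + 5 = 14
Shortest: 14.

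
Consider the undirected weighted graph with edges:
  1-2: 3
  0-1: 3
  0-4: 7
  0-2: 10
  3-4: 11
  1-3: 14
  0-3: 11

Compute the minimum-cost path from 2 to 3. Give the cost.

17

Candidate routes:
2-1-0-3: 3 + 3 + 11 = 17
2-0-4-3: 10 + 7 + 11 = 28
2-0-1-3: 10 + 3 + 14 = 27
2-1-0-4-3: 3 + 3 + 7 + 11 = 24
2-1-3: 3 + 14 = 17
2-0-3: 10 + 11 = 21
The minimum is 17.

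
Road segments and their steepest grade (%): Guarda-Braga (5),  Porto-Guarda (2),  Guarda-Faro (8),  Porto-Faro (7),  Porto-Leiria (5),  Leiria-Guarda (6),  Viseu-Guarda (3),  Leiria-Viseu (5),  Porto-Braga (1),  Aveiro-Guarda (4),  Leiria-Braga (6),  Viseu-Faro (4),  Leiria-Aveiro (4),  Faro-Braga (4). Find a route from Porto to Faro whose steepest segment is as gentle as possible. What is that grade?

4

A few of the Porto→Faro routes:
Porto - Braga - Faro: max(1, 4) = 4
Porto - Braga - Guarda - Viseu - Faro: max(1, 5, 3, 4) = 5
Porto - Braga - Guarda - Aveiro - Leiria - Viseu - Faro: max(1, 5, 4, 4, 5, 4) = 5
Porto - Guarda - Viseu - Faro: max(2, 3, 4) = 4
Smallest bottleneck: 4%.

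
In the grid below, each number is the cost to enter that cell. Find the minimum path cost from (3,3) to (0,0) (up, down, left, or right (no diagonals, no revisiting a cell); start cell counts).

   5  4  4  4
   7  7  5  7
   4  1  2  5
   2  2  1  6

26

Best path: (3,3) → (3,2) → (2,2) → (2,1) → (1,1) → (0,1) → (0,0)
Cost: 6 + 1 + 2 + 1 + 7 + 4 + 5 = 26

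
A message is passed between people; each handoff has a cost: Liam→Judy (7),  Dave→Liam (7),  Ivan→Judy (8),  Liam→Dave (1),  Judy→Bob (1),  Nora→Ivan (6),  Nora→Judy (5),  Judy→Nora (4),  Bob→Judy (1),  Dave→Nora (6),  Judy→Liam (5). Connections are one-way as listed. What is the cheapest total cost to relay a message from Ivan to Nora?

Paths from Ivan to Nora:
Ivan -> Judy -> Nora: 8 + 4 = 12
Ivan -> Judy -> Liam -> Dave -> Nora: 8 + 5 + 1 + 6 = 20
The minimum is 12.

12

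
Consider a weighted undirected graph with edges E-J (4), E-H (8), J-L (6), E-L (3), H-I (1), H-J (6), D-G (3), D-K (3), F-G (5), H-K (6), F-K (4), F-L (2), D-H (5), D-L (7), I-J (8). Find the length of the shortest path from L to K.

6

Some routes from L to K:
L→D→K: 7 + 3 = 10
L→F→K: 2 + 4 = 6
L→F→G→D→K: 2 + 5 + 3 + 3 = 13
Shortest: 6.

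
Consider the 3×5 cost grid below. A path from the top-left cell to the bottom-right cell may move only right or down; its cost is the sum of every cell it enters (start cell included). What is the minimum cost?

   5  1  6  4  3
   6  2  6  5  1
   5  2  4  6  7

27

One optimal route is [0,0] → [0,1] → [0,2] → [0,3] → [0,4] → [1,4] → [2,4].
Its cost is 5 + 1 + 6 + 4 + 3 + 1 + 7 = 27.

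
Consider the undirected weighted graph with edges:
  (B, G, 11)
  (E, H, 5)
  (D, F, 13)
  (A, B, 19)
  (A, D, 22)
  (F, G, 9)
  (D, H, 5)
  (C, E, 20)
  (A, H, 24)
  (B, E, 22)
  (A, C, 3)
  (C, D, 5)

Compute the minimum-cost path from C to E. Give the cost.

15

A few of the C→E routes:
C → D → H → E: 5 + 5 + 5 = 15
C → A → B → E: 3 + 19 + 22 = 44
C → E: 20
C → A → D → H → E: 3 + 22 + 5 + 5 = 35
C → A → H → E: 3 + 24 + 5 = 32
C → D → A → H → E: 5 + 22 + 24 + 5 = 56
Shortest: 15.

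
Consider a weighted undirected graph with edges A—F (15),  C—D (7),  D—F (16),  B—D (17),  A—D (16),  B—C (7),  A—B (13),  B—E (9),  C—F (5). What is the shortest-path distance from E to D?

23

Comparing a few candidate routes:
E - B - D: 9 + 17 = 26
E - B - C - F - D: 9 + 7 + 5 + 16 = 37
E - B - A - F - C - D: 9 + 13 + 15 + 5 + 7 = 49
E - B - C - D: 9 + 7 + 7 = 23
E - B - A - D: 9 + 13 + 16 = 38
E - B - C - F - A - D: 9 + 7 + 5 + 15 + 16 = 52
Shortest: 23.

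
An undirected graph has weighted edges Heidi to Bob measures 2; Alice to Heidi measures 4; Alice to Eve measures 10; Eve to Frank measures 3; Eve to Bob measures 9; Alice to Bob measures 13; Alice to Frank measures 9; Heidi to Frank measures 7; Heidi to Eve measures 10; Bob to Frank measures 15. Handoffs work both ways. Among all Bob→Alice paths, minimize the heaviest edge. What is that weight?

4

Checking several routes:
Bob - Heidi - Eve - Alice: max(2, 10, 10) = 10
Bob - Eve - Frank - Alice: max(9, 3, 9) = 9
Bob - Heidi - Frank - Alice: max(2, 7, 9) = 9
Bob - Eve - Frank - Heidi - Alice: max(9, 3, 7, 4) = 9
Bob - Heidi - Alice: max(2, 4) = 4
Smallest bottleneck: 4.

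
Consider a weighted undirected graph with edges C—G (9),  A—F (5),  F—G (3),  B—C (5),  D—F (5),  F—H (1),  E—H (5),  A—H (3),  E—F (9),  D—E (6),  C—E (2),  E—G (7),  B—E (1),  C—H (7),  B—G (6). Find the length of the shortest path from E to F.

Some routes from E to F:
E -> D -> F: 6 + 5 = 11
E -> H -> F: 5 + 1 = 6
E -> G -> F: 7 + 3 = 10
E -> B -> G -> F: 1 + 6 + 3 = 10
E -> F: 9
E -> C -> H -> F: 2 + 7 + 1 = 10
The minimum is 6.

6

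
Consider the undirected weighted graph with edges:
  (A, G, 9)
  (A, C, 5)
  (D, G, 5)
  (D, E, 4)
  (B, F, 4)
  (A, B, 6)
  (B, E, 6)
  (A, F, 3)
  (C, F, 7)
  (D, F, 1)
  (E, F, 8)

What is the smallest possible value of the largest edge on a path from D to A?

Checking several routes:
D-E-B-A: max(4, 6, 6) = 6
D-F-B-A: max(1, 4, 6) = 6
D-F-A: max(1, 3) = 3
D-E-B-F-A: max(4, 6, 4, 3) = 6
D-E-B-F-C-A: max(4, 6, 4, 7, 5) = 7
The minimum achievable maximum is 3.

3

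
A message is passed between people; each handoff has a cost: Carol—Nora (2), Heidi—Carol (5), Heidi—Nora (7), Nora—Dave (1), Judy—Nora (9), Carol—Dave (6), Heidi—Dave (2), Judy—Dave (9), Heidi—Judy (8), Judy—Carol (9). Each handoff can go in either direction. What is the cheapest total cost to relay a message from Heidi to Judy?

A few of the Heidi→Judy routes:
Heidi - Judy: 8
Heidi - Dave - Nora - Judy: 2 + 1 + 9 = 12
Heidi - Dave - Nora - Carol - Judy: 2 + 1 + 2 + 9 = 14
Heidi - Nora - Judy: 7 + 9 = 16
Heidi - Dave - Judy: 2 + 9 = 11
Heidi - Carol - Judy: 5 + 9 = 14
Shortest: 8.

8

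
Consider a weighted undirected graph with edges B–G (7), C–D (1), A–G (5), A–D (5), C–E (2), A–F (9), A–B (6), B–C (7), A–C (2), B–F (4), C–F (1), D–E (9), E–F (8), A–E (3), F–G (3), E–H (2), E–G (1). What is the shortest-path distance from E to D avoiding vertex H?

3

A few of the E→D routes:
E -> A -> D: 3 + 5 = 8
E -> A -> C -> D: 3 + 2 + 1 = 6
E -> C -> D: 2 + 1 = 3
E -> G -> F -> C -> D: 1 + 3 + 1 + 1 = 6
Shortest: 3.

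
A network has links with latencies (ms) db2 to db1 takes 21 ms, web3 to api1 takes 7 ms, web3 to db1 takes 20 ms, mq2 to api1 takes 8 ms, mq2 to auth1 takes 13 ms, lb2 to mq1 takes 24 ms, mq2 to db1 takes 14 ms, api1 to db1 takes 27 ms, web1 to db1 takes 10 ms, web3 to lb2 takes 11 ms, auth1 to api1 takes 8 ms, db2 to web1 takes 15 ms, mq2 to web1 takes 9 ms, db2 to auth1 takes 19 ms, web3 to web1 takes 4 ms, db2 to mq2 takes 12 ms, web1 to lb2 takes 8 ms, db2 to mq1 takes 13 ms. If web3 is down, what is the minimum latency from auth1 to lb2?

30

A few of the auth1→lb2 routes:
auth1 -> api1 -> mq2 -> web1 -> lb2: 8 + 8 + 9 + 8 = 33
auth1 -> mq2 -> web1 -> lb2: 13 + 9 + 8 = 30
auth1 -> mq2 -> db2 -> web1 -> lb2: 13 + 12 + 15 + 8 = 48
auth1 -> db2 -> web1 -> lb2: 19 + 15 + 8 = 42
auth1 -> mq2 -> db1 -> web1 -> lb2: 13 + 14 + 10 + 8 = 45
auth1 -> api1 -> mq2 -> db1 -> web1 -> lb2: 8 + 8 + 14 + 10 + 8 = 48
Shortest: 30 ms.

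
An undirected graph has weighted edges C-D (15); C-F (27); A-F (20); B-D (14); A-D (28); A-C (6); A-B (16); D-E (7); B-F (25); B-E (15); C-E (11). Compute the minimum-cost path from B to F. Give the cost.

25

A few of the B→F routes:
B→A→F: 16 + 20 = 36
B→A→C→F: 16 + 6 + 27 = 49
B→F: 25
Shortest: 25.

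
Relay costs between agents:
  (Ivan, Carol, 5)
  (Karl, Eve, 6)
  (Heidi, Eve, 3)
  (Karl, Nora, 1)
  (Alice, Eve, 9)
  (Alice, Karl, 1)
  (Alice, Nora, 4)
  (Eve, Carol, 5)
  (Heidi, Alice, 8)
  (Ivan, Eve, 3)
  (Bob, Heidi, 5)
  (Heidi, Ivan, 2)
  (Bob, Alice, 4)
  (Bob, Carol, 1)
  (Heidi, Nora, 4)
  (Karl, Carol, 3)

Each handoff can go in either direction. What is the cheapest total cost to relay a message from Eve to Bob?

6

Some routes from Eve to Bob:
Eve - Carol - Bob: 5 + 1 = 6
Eve - Heidi - Bob: 3 + 5 = 8
Eve - Ivan - Carol - Bob: 3 + 5 + 1 = 9
Shortest: 6.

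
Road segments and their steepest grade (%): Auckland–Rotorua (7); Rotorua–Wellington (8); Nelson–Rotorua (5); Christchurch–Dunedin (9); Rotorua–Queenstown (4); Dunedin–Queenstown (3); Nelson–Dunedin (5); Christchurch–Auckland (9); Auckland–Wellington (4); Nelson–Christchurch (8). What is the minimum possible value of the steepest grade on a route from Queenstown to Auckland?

Some routes from Queenstown to Auckland:
Queenstown-Rotorua-Wellington-Auckland: max(4, 8, 4) = 8
Queenstown-Dunedin-Nelson-Rotorua-Wellington-Auckland: max(3, 5, 5, 8, 4) = 8
Queenstown-Dunedin-Christchurch-Nelson-Rotorua-Wellington-Auckland: max(3, 9, 8, 5, 8, 4) = 9
Queenstown-Dunedin-Nelson-Rotorua-Auckland: max(3, 5, 5, 7) = 7
Queenstown-Rotorua-Auckland: max(4, 7) = 7
The minimum achievable maximum is 7%.

7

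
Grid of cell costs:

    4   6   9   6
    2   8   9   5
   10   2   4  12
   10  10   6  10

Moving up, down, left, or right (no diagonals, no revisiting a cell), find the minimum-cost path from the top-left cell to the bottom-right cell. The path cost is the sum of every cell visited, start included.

36

Path [0,0]→[1,0]→[1,1]→[2,1]→[2,2]→[3,2]→[3,3]: 4 + 2 + 8 + 2 + 4 + 6 + 10 = 36.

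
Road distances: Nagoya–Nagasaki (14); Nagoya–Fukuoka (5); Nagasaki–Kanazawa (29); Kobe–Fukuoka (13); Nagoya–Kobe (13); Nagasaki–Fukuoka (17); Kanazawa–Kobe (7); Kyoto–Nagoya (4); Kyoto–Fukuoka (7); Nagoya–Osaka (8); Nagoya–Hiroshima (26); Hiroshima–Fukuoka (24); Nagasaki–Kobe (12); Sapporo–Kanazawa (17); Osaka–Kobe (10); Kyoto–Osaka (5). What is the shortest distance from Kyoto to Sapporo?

39

Comparing a few candidate routes:
Kyoto→Nagoya→Kobe→Kanazawa→Sapporo: 4 + 13 + 7 + 17 = 41
Kyoto→Fukuoka→Kobe→Kanazawa→Sapporo: 7 + 13 + 7 + 17 = 44
Kyoto→Osaka→Kobe→Kanazawa→Sapporo: 5 + 10 + 7 + 17 = 39
Kyoto→Nagoya→Fukuoka→Kobe→Kanazawa→Sapporo: 4 + 5 + 13 + 7 + 17 = 46
The minimum is 39.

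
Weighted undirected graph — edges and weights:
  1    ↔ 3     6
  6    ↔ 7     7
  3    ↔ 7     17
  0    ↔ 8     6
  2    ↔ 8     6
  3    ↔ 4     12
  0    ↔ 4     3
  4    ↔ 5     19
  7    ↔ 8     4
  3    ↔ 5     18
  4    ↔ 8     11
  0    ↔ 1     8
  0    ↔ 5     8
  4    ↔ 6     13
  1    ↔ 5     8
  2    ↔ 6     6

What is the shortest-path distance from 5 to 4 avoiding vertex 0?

19

Some routes from 5 to 4 avoiding 0:
5 - 3 - 7 - 8 - 4: 18 + 17 + 4 + 11 = 50
5 - 4: 19
5 - 1 - 3 - 7 - 8 - 4: 8 + 6 + 17 + 4 + 11 = 46
5 - 1 - 3 - 4: 8 + 6 + 12 = 26
5 - 3 - 4: 18 + 12 = 30
Best route has total 19.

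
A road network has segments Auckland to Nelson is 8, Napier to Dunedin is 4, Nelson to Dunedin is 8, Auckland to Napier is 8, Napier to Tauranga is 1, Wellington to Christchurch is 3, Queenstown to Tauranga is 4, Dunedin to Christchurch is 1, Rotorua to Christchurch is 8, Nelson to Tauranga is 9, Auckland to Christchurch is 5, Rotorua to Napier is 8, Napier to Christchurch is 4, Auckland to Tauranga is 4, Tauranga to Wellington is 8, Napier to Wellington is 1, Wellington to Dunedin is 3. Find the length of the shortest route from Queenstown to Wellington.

6

Some routes from Queenstown to Wellington:
Queenstown→Tauranga→Napier→Wellington: 4 + 1 + 1 = 6
Queenstown→Tauranga→Wellington: 4 + 8 = 12
Queenstown→Tauranga→Napier→Christchurch→Wellington: 4 + 1 + 4 + 3 = 12
The minimum is 6.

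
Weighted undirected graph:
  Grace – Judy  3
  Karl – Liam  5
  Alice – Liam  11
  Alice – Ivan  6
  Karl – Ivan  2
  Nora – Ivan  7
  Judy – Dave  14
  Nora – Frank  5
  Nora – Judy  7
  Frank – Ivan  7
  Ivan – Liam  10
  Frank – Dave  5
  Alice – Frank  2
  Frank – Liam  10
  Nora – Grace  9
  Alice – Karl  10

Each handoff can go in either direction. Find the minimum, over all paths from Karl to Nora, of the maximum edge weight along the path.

6

Comparing a few candidate routes:
Karl -> Ivan -> Nora: max(2, 7) = 7
Karl -> Alice -> Ivan -> Liam -> Frank -> Nora: max(10, 6, 10, 10, 5) = 10
Karl -> Ivan -> Frank -> Nora: max(2, 7, 5) = 7
Karl -> Ivan -> Alice -> Frank -> Nora: max(2, 6, 2, 5) = 6
The minimum achievable maximum is 6.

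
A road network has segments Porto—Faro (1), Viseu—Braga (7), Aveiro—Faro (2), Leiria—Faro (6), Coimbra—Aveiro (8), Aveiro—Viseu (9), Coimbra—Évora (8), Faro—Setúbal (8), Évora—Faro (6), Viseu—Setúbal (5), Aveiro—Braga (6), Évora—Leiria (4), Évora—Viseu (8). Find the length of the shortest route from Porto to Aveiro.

3

Comparing a few candidate routes:
Porto→Faro→Aveiro: 1 + 2 = 3
Porto→Faro→Évora→Coimbra→Aveiro: 1 + 6 + 8 + 8 = 23
Porto→Faro→Setúbal→Viseu→Aveiro: 1 + 8 + 5 + 9 = 23
Porto→Faro→Évora→Viseu→Aveiro: 1 + 6 + 8 + 9 = 24
Shortest: 3 mi.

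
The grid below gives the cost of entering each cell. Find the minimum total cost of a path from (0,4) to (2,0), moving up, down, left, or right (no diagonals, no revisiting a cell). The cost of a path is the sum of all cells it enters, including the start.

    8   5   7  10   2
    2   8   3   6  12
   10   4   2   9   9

37

Cheapest: (0,4) -> (0,3) -> (1,3) -> (1,2) -> (2,2) -> (2,1) -> (2,0)
  2 + 10 + 6 + 3 + 2 + 4 + 10 = 37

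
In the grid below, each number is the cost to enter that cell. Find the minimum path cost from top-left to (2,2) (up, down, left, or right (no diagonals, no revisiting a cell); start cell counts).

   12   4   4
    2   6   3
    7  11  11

34

Cheapest: (0,0) (0,1) (0,2) (1,2) (2,2)
  12 + 4 + 4 + 3 + 11 = 34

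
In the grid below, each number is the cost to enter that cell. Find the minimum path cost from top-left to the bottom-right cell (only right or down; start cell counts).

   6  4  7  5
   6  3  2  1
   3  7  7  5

Path r0c0 -> r0c1 -> r1c1 -> r1c2 -> r1c3 -> r2c3: 6 + 4 + 3 + 2 + 1 + 5 = 21.

21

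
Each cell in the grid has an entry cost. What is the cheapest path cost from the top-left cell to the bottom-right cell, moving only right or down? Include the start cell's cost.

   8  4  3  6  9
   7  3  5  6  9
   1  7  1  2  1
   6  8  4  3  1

25

One optimal route is (0,0) → (0,1) → (0,2) → (1,2) → (2,2) → (2,3) → (2,4) → (3,4).
Its cost is 8 + 4 + 3 + 5 + 1 + 2 + 1 + 1 = 25.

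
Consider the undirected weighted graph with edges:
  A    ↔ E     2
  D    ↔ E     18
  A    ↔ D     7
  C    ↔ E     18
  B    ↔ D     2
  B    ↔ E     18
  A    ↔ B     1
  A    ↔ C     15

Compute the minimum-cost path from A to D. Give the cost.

Some routes from A to D:
A -> C -> E -> D: 15 + 18 + 18 = 51
A -> E -> D: 2 + 18 = 20
A -> E -> B -> D: 2 + 18 + 2 = 22
A -> B -> E -> D: 1 + 18 + 18 = 37
A -> B -> D: 1 + 2 = 3
A -> D: 7
The minimum is 3.

3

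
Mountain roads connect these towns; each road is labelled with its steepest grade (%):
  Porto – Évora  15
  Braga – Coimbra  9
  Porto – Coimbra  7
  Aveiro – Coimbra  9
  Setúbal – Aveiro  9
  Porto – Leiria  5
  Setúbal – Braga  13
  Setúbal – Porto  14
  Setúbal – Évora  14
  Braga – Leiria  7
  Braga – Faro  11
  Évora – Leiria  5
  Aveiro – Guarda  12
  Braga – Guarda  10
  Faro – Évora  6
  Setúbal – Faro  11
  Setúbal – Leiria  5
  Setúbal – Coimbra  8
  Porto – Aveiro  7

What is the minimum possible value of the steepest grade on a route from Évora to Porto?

A few of the Évora→Porto routes:
Évora → Leiria → Porto: max(5, 5) = 5
Évora → Leiria → Setúbal → Aveiro → Porto: max(5, 5, 9, 7) = 9
Évora → Leiria → Setúbal → Coimbra → Aveiro → Porto: max(5, 5, 8, 9, 7) = 9
Évora → Leiria → Setúbal → Aveiro → Coimbra → Porto: max(5, 5, 9, 9, 7) = 9
Évora → Leiria → Setúbal → Coimbra → Porto: max(5, 5, 8, 7) = 8
The minimum achievable maximum is 5%.

5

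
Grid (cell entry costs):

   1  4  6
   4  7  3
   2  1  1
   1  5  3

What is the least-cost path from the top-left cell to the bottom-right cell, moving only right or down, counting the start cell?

12

Take (0,0) -> (1,0) -> (2,0) -> (2,1) -> (2,2) -> (3,2) for a total of 1 + 4 + 2 + 1 + 1 + 3 = 12.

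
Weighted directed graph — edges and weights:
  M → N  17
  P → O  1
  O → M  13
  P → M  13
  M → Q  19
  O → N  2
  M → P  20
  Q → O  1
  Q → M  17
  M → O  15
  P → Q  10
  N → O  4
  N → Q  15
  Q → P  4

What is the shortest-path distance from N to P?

19

A few of the N→P routes:
N -> O -> M -> P: 4 + 13 + 20 = 37
N -> O -> M -> Q -> P: 4 + 13 + 19 + 4 = 40
N -> Q -> P: 15 + 4 = 19
Shortest: 19.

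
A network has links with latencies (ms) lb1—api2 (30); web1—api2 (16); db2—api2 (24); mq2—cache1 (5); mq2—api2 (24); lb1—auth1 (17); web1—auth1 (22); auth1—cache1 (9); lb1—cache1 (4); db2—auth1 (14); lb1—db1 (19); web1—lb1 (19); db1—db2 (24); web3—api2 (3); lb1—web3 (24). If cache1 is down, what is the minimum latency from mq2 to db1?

70

Comparing a few candidate routes:
mq2 - api2 - web3 - lb1 - db1: 24 + 3 + 24 + 19 = 70
mq2 - api2 - db2 - db1: 24 + 24 + 24 = 72
mq2 - api2 - lb1 - db1: 24 + 30 + 19 = 73
Shortest: 70 ms.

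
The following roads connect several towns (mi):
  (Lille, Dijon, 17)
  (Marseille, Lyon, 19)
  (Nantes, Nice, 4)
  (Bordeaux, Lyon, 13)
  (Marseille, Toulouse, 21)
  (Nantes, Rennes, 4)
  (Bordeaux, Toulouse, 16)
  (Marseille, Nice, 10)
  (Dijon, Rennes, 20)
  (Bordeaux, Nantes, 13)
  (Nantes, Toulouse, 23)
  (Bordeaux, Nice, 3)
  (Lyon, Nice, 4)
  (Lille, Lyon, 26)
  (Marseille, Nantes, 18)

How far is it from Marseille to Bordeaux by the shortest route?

13

Some routes from Marseille to Bordeaux:
Marseille→Nice→Nantes→Bordeaux: 10 + 4 + 13 = 27
Marseille→Lyon→Nice→Bordeaux: 19 + 4 + 3 = 26
Marseille→Nice→Bordeaux: 10 + 3 = 13
Marseille→Nice→Lyon→Bordeaux: 10 + 4 + 13 = 27
Marseille→Nantes→Bordeaux: 18 + 13 = 31
Marseille→Nantes→Nice→Bordeaux: 18 + 4 + 3 = 25
The minimum is 13 mi.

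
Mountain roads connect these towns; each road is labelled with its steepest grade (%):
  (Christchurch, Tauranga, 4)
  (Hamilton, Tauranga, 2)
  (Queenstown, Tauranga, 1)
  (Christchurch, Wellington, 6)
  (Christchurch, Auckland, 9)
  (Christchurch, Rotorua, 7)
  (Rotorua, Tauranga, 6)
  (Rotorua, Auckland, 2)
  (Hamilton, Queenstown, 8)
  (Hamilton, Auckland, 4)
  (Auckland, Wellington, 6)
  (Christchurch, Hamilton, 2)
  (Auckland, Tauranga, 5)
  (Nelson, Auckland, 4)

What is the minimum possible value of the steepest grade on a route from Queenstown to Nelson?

Checking several routes:
Queenstown → Tauranga → Hamilton → Auckland → Nelson: max(1, 2, 4, 4) = 4
Queenstown → Tauranga → Christchurch → Wellington → Auckland → Nelson: max(1, 4, 6, 6, 4) = 6
Queenstown → Tauranga → Christchurch → Hamilton → Auckland → Nelson: max(1, 4, 2, 4, 4) = 4
Queenstown → Tauranga → Auckland → Nelson: max(1, 5, 4) = 5
Queenstown → Tauranga → Hamilton → Christchurch → Wellington → Auckland → Nelson: max(1, 2, 2, 6, 6, 4) = 6
Queenstown → Tauranga → Rotorua → Auckland → Nelson: max(1, 6, 2, 4) = 6
Smallest bottleneck: 4%.

4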